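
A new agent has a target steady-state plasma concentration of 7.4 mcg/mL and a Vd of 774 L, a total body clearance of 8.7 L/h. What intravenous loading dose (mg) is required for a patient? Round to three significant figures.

5730 mg

The loading dose fills Vd to the target concentration; clearance is irrelevant here.
LD = Vd × C = 774.0 × 7.400 = 5728 mg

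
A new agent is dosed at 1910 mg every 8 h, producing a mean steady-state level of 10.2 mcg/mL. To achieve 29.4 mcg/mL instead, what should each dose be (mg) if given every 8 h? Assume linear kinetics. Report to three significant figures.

5510 mg

With linear kinetics, Css is proportional to dose rate (D/τ) at fixed clearance.
D₂ = D₁ × (Css,target / Css,current) = 1910 × 29.4/10.2 = 5505 mg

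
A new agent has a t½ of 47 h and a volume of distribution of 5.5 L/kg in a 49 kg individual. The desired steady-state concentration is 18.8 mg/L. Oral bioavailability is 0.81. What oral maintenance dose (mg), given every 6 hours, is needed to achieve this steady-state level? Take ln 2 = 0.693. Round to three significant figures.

553 mg

Vd(total) = 49 kg × 5.5 L/kg = 269.5 L
CL = ln 2 · Vd / t½ = 0.693 × 269.5 / 47 = 3.974 L/h
D = CL × Css × τ / F = 3.974 × 18.8 × 6 / 0.81 = 553.4 mg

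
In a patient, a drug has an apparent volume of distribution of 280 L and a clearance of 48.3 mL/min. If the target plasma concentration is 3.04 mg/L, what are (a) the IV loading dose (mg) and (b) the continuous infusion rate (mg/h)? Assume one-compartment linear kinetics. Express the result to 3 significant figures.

Loading: fill Vd to C_target → 280.0 L × 3.04 mg/L = 851.2 mg
Convert clearance: 48.3 mL/min × 60 min/h ÷ 1000 mL/L = 2.898 L/h
Maintenance infusion rate = CL × Css = 2.898 × 3.04 = 8.810 mg/h

(a) 851 mg; (b) 8.81 mg/h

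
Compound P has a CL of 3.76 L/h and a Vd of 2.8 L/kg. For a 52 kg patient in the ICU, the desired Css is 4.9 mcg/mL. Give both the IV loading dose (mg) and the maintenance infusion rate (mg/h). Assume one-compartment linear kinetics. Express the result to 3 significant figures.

Total Vd = 2.8 × 52 = 145.6 L
LD = Vd · C_target = 145.6 × 4.9 = 713.4 mg
Maintenance: replace elimination → rate = CL × Css = 3.760 × 4.9 = 18.42 mg/h

(a) 713 mg; (b) 18.4 mg/h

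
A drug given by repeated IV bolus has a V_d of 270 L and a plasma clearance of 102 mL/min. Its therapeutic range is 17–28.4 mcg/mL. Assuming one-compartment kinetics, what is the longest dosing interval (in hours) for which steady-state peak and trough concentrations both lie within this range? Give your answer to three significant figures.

22.6 h

CL = 102 mL/min × 60/1000 = 6.120 L/h
k = CL / Vd = 6.120 / 270.0 = 0.02267 h⁻¹
Between IV bolus doses, concentration decays as C = C₀·e^(−kτ), so C_peak/C_trough = e^(kτ).
τ_max = ln(C_peak/C_trough) / k = ln(28.4/17) / 0.02267 = 0.5132 / 0.02267 = 22.64 h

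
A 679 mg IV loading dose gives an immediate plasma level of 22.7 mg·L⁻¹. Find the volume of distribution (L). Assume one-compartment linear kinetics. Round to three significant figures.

29.9 L

Immediately after an IV bolus, C₀ = Dose / Vd, so Vd = Dose / C₀.
Vd = 679 / 22.7 = 29.91 L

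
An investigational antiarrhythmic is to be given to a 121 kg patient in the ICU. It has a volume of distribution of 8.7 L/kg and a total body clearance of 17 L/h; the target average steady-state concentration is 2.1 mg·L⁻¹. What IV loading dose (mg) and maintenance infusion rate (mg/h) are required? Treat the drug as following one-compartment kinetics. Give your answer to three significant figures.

(a) 2210 mg; (b) 35.7 mg/h

Vd = 8.7 L/kg × 121 kg = 1053 L
LD = Vd · C_target = 1053 × 2.1 = 2211 mg
Infusion rate = 17.00 L/h × 2.1 mg/L = 35.70 mg/h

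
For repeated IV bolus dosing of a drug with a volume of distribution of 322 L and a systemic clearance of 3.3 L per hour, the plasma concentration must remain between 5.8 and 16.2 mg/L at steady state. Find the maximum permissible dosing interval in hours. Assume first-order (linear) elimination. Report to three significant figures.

100 h

k = CL / Vd = 3.300 / 322.0 = 0.01025 h⁻¹
Between IV bolus doses, concentration decays as C = C₀·e^(−kτ), so C_peak/C_trough = e^(kτ).
τ_max = ln(C_peak/C_trough) / k = ln(16.2/5.8) / 0.01025 = 1.027 / 0.01025 = 100.2 h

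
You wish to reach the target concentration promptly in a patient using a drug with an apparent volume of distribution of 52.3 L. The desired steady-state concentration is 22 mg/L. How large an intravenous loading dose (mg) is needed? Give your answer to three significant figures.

LD = Vd × C = 52.30 × 22.00 = 1151 mg

1150 mg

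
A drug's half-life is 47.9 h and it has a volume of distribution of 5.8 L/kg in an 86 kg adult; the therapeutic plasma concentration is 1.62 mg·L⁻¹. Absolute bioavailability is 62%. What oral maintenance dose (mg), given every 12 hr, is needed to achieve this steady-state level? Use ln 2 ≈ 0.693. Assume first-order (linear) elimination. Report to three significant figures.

Vd(total) = 86 kg × 5.8 L/kg = 498.8 L
k = 0.693/47.9 = 0.01447 h⁻¹, so CL = k·Vd = 0.01447 × 498.8 = 7.218 L/h
D = CL × Css × τ / F = 7.218 × 1.62 × 12 / 0.62 = 226.3 mg

226 mg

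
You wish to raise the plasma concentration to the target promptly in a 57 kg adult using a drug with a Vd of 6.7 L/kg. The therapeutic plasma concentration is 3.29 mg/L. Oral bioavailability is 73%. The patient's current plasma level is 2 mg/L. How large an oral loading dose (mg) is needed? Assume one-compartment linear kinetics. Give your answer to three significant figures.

675 mg

Vd(total) = 57 kg × 6.7 L/kg = 381.9 L
Concentration deficit ΔC = 3.29 − 2 = 1.290 mg/L
LD = Vd × ΔC / F = 381.9 × 1.290 / 0.73 = 674.9 mg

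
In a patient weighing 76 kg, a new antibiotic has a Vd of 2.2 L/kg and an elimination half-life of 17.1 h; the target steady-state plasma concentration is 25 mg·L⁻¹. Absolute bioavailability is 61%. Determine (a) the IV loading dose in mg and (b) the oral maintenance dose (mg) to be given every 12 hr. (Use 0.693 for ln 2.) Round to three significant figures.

Total Vd = 2.2 × 76 = 167.2 L
LD = Vd × C = 167.2 × 25 = 4180 mg
CL = 0.693 × Vd / t½ = 0.693 × 167.2 / 17.1 = 6.776 L/h
D = CL × Css × τ / F = 6.776 × 25 × 12 / 0.61 = 3332 mg

(a) 4180 mg; (b) 3330 mg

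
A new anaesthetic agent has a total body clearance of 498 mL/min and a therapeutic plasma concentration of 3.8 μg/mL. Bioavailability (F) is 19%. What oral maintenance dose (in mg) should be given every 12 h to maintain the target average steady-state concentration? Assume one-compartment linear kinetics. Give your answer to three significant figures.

7170 mg

Convert clearance: 498 mL/min × 60 min/h ÷ 1000 mL/L = 29.88 L/h
D = CL × Css × τ / F = 29.88 × 3.8 × 12 / 0.19 = 7171 mg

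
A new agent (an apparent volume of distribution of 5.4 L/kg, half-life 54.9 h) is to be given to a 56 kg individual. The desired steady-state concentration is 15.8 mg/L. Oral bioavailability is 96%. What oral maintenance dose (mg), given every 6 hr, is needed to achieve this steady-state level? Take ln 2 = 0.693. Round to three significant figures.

Total Vd = 5.4 × 56 = 302.4 L
CL = 0.693 × Vd / t½ = 0.693 × 302.4 / 54.9 = 3.817 L/h
D = CL × Css × τ / F = 3.817 × 15.8 × 6 / 0.96 = 376.9 mg

377 mg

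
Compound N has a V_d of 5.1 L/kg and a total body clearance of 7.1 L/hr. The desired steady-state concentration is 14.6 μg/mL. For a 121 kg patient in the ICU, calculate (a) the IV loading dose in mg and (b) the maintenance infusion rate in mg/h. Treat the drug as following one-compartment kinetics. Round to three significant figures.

(a) 9010 mg; (b) 104 mg/h

Total Vd = 5.1 × 121 = 617.1 L
Loading dose = Vd × C = 617.1 × 14.6 = 9010 mg
Maintenance: replace elimination → rate = CL × Css = 7.100 × 14.6 = 103.7 mg/h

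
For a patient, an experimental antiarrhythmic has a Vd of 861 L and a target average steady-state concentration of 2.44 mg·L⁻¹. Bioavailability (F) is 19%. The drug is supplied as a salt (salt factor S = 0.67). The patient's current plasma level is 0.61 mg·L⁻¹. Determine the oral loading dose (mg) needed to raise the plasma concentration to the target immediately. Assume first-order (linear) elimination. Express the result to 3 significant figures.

12400 mg

The loading dose fills Vd to the target concentration.
Concentration deficit ΔC = 2.44 − 0.61 = 1.830 mg/L
LD = Vd × ΔC / F / S = 861.0 × 1.830 / 0.19 / 0.67 = 12380 mg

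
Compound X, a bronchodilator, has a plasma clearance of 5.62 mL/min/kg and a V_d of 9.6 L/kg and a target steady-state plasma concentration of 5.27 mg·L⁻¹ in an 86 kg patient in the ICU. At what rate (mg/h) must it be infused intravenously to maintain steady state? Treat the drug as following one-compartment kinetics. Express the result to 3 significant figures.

153 mg/h

CL = 5.62 mL/min/kg × 86 kg = 483.3 mL/min = 483.3 × 60/1000 = 29.00 L/h
Maintenance depends on clearance, not Vd — rate in must match rate out.
R₀ = 29.00 × 5.27 = 152.8 mg/h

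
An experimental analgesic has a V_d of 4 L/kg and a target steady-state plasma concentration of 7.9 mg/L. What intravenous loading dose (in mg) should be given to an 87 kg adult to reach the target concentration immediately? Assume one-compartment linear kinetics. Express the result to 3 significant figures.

2750 mg

Total Vd = 4 × 87 = 348.0 L
LD = Vd × C = 348.0 × 7.900 = 2749 mg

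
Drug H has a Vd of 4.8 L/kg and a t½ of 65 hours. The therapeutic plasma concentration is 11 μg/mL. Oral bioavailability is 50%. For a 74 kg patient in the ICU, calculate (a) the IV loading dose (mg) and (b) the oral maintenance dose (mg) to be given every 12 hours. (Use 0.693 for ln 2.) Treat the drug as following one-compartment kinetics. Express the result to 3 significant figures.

(a) 3910 mg; (b) 1000 mg

Vd(total) = 74 kg × 4.8 L/kg = 355.2 L
LD = Vd × C = 355.2 × 11 = 3907 mg
CL = 0.693 × Vd / t½ = 0.693 × 355.2 / 65 = 3.787 L/h
D = CL × Css × τ / F = 3.787 × 11 × 12 / 0.5 = 999.8 mg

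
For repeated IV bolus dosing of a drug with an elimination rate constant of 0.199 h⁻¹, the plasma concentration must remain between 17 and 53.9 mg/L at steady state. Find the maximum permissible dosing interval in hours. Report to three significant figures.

5.80 h

Between IV bolus doses, concentration decays as C = C₀·e^(−kτ), so C_peak/C_trough = e^(kτ).
τ_max = ln(C_peak/C_trough) / k = ln(53.9/17) / 0.1990 = 1.154 / 0.1990 = 5.799 h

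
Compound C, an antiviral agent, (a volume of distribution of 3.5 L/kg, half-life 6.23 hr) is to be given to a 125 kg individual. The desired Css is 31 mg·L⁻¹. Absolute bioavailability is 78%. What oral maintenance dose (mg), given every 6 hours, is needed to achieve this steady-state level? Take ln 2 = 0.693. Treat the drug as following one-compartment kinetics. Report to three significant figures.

Total Vd = 3.5 × 125 = 437.5 L
k = 0.693/6.23 = 0.1112 h⁻¹, so CL = k·Vd = 0.1112 × 437.5 = 48.65 L/h
D = CL × Css × τ / F = 48.65 × 31 × 6 / 0.78 = 11600 mg

11600 mg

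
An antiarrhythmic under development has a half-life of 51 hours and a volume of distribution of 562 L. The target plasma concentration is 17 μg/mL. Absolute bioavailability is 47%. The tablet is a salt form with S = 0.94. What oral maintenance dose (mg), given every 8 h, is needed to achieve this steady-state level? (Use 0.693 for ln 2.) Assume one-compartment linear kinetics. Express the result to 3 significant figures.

CL = ln 2 · Vd / t½ = 0.693 × 562.0 / 51 = 7.637 L/h
D = CL × Css × τ / F / S = 7.637 × 17 × 8 / 0.47 / 0.94 = 2351 mg

2350 mg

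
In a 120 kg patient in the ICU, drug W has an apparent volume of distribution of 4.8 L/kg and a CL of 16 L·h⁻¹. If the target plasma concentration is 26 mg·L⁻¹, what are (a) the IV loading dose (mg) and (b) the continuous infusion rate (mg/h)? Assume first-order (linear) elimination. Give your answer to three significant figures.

Total Vd = 4.8 × 120 = 576.0 L
Loading: fill Vd to C_target → 576.0 L × 26 mg/L = 14980 mg
Maintenance infusion rate = CL × Css = 16.00 × 26 = 416.0 mg/h

(a) 15000 mg; (b) 416 mg/h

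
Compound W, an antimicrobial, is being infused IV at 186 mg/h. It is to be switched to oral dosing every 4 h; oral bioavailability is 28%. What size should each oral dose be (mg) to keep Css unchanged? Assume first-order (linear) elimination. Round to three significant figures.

2660 mg

To maintain the same Css, the systemic dosing rate must be unchanged: F·D/τ = infusion rate.
D = rate × τ / F = 186 × 4 / 0.28 = 2657 mg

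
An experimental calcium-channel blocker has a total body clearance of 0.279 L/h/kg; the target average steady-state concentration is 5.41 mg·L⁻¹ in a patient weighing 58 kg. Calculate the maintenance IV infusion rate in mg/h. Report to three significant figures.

CL = 0.279 L/h/kg × 58 kg = 16.18 L/h
Infusion rate = CL · Css = 16.18 L/h × 5.41 mg/L = 87.53 mg/h

87.5 mg/h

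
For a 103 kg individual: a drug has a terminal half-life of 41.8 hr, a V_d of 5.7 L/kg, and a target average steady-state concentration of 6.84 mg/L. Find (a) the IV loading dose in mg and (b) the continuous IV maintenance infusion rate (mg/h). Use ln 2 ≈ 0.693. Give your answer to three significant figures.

(a) 4020 mg; (b) 66.6 mg/h

Vd = 5.7 L/kg × 103 kg = 587.1 L
LD = Vd × C = 587.1 × 6.84 = 4016 mg
CL = 0.693 × Vd / t½ = 0.693 × 587.1 / 41.8 = 9.734 L/h
Infusion rate = CL × Css = 9.734 × 6.84 = 66.58 mg/h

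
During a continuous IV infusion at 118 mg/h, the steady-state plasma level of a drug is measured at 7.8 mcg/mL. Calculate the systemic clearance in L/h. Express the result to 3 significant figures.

15.1 L/h

At steady state, infusion rate = CL × Css, so CL = rate / Css.
CL = 118 / 7.8 = 15.13 L/h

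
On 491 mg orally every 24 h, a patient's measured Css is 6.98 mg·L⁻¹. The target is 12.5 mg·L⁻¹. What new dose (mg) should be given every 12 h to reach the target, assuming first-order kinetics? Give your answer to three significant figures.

440 mg

For first-order elimination, Css ∝ F·D/(CL·τ); F and CL are unchanged, so Css ∝ D/τ.
D₂ = D₁ × (Css,target / Css,current) × (τ₂/τ₁) = 491 × (12.5/6.98) × (12/24) = 439.6 mg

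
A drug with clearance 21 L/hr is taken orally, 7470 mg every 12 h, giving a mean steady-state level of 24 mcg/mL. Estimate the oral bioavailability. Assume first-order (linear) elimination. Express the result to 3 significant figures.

F·D/τ = CL·Css at steady state → F = CL·Css·τ / D.
F = 21 × 24 × 12 / 7470 = 0.810

0.810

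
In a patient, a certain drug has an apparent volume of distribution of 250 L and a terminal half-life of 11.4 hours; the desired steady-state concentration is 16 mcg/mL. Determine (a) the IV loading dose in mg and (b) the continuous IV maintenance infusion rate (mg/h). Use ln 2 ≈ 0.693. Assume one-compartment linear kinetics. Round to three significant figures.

LD = Vd × C = 250.0 × 16 = 4000 mg
CL = 0.693 × Vd / t½ = 0.693 × 250.0 / 11.4 = 15.20 L/h
Infusion rate = CL × Css = 15.20 × 16 = 243.2 mg/h

(a) 4000 mg; (b) 243 mg/h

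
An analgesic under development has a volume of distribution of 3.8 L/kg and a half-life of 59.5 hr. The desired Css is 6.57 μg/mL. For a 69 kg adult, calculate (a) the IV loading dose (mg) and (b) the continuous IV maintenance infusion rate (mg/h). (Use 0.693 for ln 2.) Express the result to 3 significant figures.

Vd = 3.8 L/kg × 69 kg = 262.2 L
LD = Vd × C = 262.2 × 6.57 = 1723 mg
CL = 0.693 × Vd / t½ = 0.693 × 262.2 / 59.5 = 3.054 L/h
Infusion rate = CL × Css = 3.054 × 6.57 = 20.06 mg/h

(a) 1720 mg; (b) 20.1 mg/h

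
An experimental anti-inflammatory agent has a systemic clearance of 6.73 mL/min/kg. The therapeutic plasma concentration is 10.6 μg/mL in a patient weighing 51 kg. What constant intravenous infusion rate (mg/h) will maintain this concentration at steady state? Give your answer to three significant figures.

CL = 6.73 mL/min/kg × 51 kg = 343.2 mL/min = 343.2 × 60/1000 = 20.59 L/h
At steady state, infusion rate equals elimination rate: rate in = CL × Css.
R₀ = 20.59 × 10.6 = 218.3 mg/h

218 mg/h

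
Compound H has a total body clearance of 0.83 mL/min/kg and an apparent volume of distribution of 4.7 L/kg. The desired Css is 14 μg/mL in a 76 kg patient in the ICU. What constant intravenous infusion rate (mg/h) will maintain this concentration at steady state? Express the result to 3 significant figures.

CL = 0.83 mL/min/kg × 76 kg = 63.08 mL/min = 63.08 × 60/1000 = 3.785 L/h
Rate = CL × Css = 3.785 × 14 = 52.99 mg/h

53.0 mg/h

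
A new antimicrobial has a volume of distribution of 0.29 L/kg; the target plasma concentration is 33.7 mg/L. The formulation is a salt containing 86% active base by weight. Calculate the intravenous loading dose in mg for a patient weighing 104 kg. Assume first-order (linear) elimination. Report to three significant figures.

Vd(total) = 104 kg × 0.29 L/kg = 30.16 L
The loading dose fills Vd to the target concentration.
LD = Vd × C / S = 30.16 × 33.70 / 0.86 = 1182 mg

1180 mg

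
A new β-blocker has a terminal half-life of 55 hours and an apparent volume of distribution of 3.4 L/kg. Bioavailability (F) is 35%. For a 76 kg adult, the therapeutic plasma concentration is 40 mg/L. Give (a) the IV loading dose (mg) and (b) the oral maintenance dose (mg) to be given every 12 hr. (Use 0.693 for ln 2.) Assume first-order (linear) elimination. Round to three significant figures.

Vd(total) = 76 kg × 3.4 L/kg = 258.4 L
LD = Vd × C = 258.4 × 40 = 10340 mg
CL = 0.693 × Vd / t½ = 0.693 × 258.4 / 55 = 3.256 L/h
D = CL × Css × τ / F = 3.256 × 40 × 12 / 0.35 = 4465 mg

(a) 10300 mg; (b) 4470 mg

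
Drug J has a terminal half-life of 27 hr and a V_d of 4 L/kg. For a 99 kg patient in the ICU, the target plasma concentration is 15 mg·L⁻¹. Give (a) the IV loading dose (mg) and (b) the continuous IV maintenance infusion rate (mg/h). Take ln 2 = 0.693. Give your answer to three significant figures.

(a) 5940 mg; (b) 152 mg/h

Vd = 4 L/kg × 99 kg = 396.0 L
LD = Vd × C = 396.0 × 15 = 5940 mg
CL = 0.693 × Vd / t½ = 0.693 × 396.0 / 27 = 10.16 L/h
Infusion rate = CL × Css = 10.16 × 15 = 152.4 mg/h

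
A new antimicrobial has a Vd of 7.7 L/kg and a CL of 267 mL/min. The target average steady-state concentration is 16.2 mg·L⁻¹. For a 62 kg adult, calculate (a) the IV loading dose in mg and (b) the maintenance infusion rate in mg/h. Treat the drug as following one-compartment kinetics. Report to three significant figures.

Total Vd = 7.7 × 62 = 477.4 L
Loading: fill Vd to C_target → 477.4 L × 16.2 mg/L = 7734 mg
CL = 267 mL/min = 267 × 0.06 = 16.02 L/h
Maintenance: replace elimination → rate = CL × Css = 16.02 × 16.2 = 259.5 mg/h

(a) 7730 mg; (b) 260 mg/h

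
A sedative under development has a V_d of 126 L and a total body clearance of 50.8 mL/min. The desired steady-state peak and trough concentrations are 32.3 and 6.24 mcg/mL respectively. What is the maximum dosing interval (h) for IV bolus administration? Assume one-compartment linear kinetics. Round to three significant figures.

68.0 h

CL = 50.8 mL/min = 50.8 × 0.06 = 3.048 L/h
k = CL / Vd = 3.048 / 126.0 = 0.02419 h⁻¹
Between IV bolus doses, concentration decays as C = C₀·e^(−kτ), so C_peak/C_trough = e^(kτ).
τ_max = ln(C_peak/C_trough) / k = ln(32.3/6.24) / 0.02419 = 1.644 / 0.02419 = 67.96 h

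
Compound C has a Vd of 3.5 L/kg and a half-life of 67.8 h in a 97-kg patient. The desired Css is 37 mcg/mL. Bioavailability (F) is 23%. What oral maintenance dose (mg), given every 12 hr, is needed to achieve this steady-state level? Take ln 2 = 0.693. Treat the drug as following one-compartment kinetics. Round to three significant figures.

Vd(total) = 97 kg × 3.5 L/kg = 339.5 L
k = 0.693/67.8 = 0.01022 h⁻¹, so CL = k·Vd = 0.01022 × 339.5 = 3.470 L/h
D = CL × Css × τ / F = 3.470 × 37 × 12 / 0.23 = 6699 mg

6700 mg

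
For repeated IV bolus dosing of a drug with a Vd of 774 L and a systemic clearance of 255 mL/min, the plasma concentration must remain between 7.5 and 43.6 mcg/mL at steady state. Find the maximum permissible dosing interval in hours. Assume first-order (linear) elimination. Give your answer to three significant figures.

CL = 255 mL/min × 60/1000 = 15.30 L/h
k = CL / Vd = 15.30 / 774.0 = 0.01977 h⁻¹
Between IV bolus doses, concentration decays as C = C₀·e^(−kτ), so C_peak/C_trough = e^(kτ).
τ_max = ln(C_peak/C_trough) / k = ln(43.6/7.5) / 0.01977 = 1.760 / 0.01977 = 89.02 h

89.0 h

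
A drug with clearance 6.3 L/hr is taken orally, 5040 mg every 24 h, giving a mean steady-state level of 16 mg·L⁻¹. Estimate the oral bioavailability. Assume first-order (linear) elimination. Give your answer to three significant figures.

0.480

F·D/τ = CL·Css at steady state → F = CL·Css·τ / D.
F = 6.3 × 16 × 24 / 5040 = 0.480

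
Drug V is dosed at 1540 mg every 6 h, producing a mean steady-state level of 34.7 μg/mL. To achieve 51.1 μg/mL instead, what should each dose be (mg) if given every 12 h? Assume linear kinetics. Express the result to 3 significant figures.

For first-order elimination, Css ∝ F·D/(CL·τ); F and CL are unchanged, so Css ∝ D/τ.
D₂ = D₁ × (Css,target / Css,current) × (τ₂/τ₁) = 1540 × (51.1/34.7) × (12/6) = 4536 mg

4540 mg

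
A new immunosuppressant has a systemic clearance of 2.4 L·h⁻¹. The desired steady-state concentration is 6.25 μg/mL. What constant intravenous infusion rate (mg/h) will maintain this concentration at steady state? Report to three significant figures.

R₀ = 2.400 × 6.25 = 15.00 mg/h

15.0 mg/h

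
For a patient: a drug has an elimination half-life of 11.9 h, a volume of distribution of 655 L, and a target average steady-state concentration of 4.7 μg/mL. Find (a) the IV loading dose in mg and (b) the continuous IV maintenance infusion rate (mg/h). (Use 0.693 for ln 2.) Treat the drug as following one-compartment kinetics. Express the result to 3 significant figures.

(a) 3080 mg; (b) 179 mg/h

LD = Vd × C = 655.0 × 4.7 = 3079 mg
CL = 0.693 × Vd / t½ = 0.693 × 655.0 / 11.9 = 38.14 L/h
Infusion rate = CL × Css = 38.14 × 4.7 = 179.3 mg/h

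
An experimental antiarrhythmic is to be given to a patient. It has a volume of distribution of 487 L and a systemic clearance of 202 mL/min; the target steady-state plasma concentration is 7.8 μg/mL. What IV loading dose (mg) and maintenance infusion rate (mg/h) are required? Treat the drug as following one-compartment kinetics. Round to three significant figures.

(a) 3800 mg; (b) 94.5 mg/h

Loading dose = Vd × C = 487.0 × 7.8 = 3799 mg
CL = 202 mL/min × 60/1000 = 12.12 L/h
Infusion rate = 12.12 L/h × 7.8 mg/L = 94.54 mg/h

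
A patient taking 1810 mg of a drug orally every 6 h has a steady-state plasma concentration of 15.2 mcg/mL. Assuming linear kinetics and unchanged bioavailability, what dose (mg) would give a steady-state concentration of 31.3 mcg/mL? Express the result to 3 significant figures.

For first-order elimination, Css ∝ F·D/(CL·τ); F and CL are unchanged, so Css ∝ D/τ.
D₂ = D₁ × (Css,target / Css,current) = 1810 × 31.3/15.2 = 3727 mg

3730 mg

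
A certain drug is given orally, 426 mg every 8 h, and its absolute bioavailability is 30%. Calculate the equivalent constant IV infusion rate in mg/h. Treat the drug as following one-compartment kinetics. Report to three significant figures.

Equivalent systemic input: infusion rate = F·D/τ.
Rate = 0.3 × 426 / 8 = 15.98 mg/h

16.0 mg/h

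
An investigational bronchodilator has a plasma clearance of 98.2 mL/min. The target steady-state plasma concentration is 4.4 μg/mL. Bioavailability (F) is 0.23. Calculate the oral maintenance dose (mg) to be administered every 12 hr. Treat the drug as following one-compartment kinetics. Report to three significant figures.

1350 mg

Convert clearance: 98.2 mL/min × 60 min/h ÷ 1000 mL/L = 5.892 L/h
D = CL × Css × τ / F = 5.892 × 4.4 × 12 / 0.23 = 1353 mg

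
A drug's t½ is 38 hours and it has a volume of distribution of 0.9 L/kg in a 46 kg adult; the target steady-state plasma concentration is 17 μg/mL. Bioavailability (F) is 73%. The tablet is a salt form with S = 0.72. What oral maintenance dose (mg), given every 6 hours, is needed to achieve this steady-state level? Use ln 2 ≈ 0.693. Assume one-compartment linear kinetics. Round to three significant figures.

147 mg

Vd = 0.9 L/kg × 46 kg = 41.40 L
CL = 0.693 × Vd / t½ = 0.693 × 41.40 / 38 = 0.7550 L/h
D = CL × Css × τ / F / S = 0.7550 × 17 × 6 / 0.73 / 0.72 = 146.5 mg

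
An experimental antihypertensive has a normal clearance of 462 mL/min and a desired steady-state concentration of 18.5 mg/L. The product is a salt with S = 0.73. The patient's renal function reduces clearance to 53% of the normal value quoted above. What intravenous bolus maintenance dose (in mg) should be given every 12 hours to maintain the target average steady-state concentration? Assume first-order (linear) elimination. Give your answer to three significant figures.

Convert clearance: 462 mL/min × 60 min/h ÷ 1000 mL/L = 27.72 L/h
Patient clearance = 0.53 × 27.72 = 14.69 L/h
At steady state, dose per interval replaces the amount cleared in that interval: S·D/τ = CL·Css.
D = CL × Css × τ / S = 14.69 × 18.5 × 12 / 0.73 = 4467 mg

4470 mg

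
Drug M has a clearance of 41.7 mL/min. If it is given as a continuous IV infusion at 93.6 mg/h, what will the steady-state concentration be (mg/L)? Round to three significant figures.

Convert clearance: 41.7 mL/min × 60 min/h ÷ 1000 mL/L = 2.502 L/h
Css = rate / CL = 93.6 / 2.502 = 37.41 mg/L

37.4 mg/L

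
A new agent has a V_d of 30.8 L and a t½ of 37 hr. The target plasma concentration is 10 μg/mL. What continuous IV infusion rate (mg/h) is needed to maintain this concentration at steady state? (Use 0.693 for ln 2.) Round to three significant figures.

5.77 mg/h

k = 0.693/37 = 0.01873 h⁻¹, so CL = k·Vd = 0.01873 × 30.80 = 0.5769 L/h
Infusion rate = CL × Css = 0.5769 × 10 = 5.769 mg/h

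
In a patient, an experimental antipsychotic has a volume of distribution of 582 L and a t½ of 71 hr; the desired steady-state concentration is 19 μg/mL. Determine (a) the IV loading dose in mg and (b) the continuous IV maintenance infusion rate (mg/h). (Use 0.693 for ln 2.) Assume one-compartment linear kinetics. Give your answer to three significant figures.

(a) 11100 mg; (b) 108 mg/h

LD = Vd × C = 582.0 × 19 = 11060 mg
CL = 0.693 × Vd / t½ = 0.693 × 582.0 / 71 = 5.681 L/h
Infusion rate = CL × Css = 5.681 × 19 = 107.9 mg/h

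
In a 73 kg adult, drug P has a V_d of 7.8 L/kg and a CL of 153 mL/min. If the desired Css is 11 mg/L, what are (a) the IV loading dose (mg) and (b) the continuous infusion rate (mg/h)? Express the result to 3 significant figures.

(a) 6260 mg; (b) 101 mg/h

Vd(total) = 73 kg × 7.8 L/kg = 569.4 L
LD = Vd · C_target = 569.4 × 11 = 6263 mg
CL = 153 mL/min = 153 × 0.06 = 9.180 L/h
Maintenance infusion rate = CL × Css = 9.180 × 11 = 101.0 mg/h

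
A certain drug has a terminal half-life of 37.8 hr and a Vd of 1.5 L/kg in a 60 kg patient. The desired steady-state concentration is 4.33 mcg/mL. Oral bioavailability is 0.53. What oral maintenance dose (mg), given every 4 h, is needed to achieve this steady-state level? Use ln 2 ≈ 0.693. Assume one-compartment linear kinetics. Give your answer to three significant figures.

53.9 mg

Vd(total) = 60 kg × 1.5 L/kg = 90.00 L
CL = ln 2 · Vd / t½ = 0.693 × 90.00 / 37.8 = 1.650 L/h
D = CL × Css × τ / F = 1.650 × 4.33 × 4 / 0.53 = 53.92 mg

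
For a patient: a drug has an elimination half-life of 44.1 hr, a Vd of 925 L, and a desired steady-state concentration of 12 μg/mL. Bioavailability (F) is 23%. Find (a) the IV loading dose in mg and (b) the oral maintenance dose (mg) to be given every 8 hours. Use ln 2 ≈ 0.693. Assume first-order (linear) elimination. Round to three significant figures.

LD = Vd × C = 925.0 × 12 = 11100 mg
CL = 0.693 × Vd / t½ = 0.693 × 925.0 / 44.1 = 14.54 L/h
D = CL × Css × τ / F = 14.54 × 12 × 8 / 0.23 = 6069 mg

(a) 11100 mg; (b) 6070 mg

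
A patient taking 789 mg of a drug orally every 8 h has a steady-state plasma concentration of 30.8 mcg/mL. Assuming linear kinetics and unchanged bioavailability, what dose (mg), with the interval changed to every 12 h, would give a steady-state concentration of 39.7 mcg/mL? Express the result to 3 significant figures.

For first-order elimination, Css ∝ F·D/(CL·τ); F and CL are unchanged, so Css ∝ D/τ.
D₂ = D₁ × (Css,target / Css,current) × (τ₂/τ₁) = 789 × (39.7/30.8) × (12/8) = 1525 mg

1530 mg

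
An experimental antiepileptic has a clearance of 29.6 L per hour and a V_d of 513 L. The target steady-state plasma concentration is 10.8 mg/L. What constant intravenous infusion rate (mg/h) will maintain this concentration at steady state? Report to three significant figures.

Rate = CL × Css = 29.60 × 10.8 = 319.7 mg/h

320 mg/h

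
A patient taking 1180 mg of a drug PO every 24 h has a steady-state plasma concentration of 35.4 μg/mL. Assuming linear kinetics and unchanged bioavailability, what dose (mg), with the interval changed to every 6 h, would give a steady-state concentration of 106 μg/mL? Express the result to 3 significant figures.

883 mg

For first-order elimination, Css ∝ F·D/(CL·τ); F and CL are unchanged, so Css ∝ D/τ.
D₂ = D₁ × (Css,target / Css,current) × (τ₂/τ₁) = 1180 × (106/35.4) × (6/24) = 883.3 mg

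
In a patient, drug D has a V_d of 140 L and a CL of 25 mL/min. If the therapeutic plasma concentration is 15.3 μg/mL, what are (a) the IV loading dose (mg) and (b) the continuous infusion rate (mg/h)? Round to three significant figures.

(a) 2140 mg; (b) 23.0 mg/h

LD = Vd · C_target = 140.0 × 15.3 = 2142 mg
CL = 25 mL/min × 60/1000 = 1.500 L/h
Infusion rate = 1.500 L/h × 15.3 mg/L = 22.95 mg/h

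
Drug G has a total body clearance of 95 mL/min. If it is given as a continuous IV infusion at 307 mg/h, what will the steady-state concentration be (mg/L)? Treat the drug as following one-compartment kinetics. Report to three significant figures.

Convert clearance: 95 mL/min × 60 min/h ÷ 1000 mL/L = 5.700 L/h
Css = rate / CL = 307 / 5.700 = 53.86 mg/L

53.9 mg/L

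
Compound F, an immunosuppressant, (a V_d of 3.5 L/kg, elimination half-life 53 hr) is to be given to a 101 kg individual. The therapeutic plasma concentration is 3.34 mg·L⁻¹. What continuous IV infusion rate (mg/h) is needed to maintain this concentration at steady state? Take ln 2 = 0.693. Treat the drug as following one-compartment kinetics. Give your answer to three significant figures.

Total Vd = 3.5 × 101 = 353.5 L
k = 0.693/53 = 0.01308 h⁻¹, so CL = k·Vd = 0.01308 × 353.5 = 4.624 L/h
Infusion rate = CL × Css = 4.624 × 3.34 = 15.44 mg/h

15.4 mg/h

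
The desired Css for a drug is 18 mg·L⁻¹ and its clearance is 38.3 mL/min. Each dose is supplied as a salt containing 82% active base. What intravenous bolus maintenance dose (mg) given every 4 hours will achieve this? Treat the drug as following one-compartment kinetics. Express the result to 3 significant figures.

202 mg

Convert clearance: 38.3 mL/min × 60 min/h ÷ 1000 mL/L = 2.298 L/h
At steady state, dose per interval replaces the amount cleared in that interval: S·D/τ = CL·Css.
D = CL × Css × τ / S = 2.298 × 18 × 4 / 0.82 = 201.8 mg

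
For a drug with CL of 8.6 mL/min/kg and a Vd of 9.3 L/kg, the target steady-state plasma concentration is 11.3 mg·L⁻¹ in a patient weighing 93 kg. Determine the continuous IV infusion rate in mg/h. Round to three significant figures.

CL = 8.6 mL/min/kg × 93 kg = 799.8 mL/min = 799.8 × 60/1000 = 47.99 L/h
R₀ = 47.99 × 11.3 = 542.3 mg/h

542 mg/h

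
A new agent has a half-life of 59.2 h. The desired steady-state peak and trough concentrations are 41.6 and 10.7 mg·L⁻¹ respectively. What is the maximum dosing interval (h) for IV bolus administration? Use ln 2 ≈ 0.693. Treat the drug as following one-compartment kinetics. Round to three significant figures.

116 h

k = 0.693 / t½ = 0.693 / 59.2 = 0.01171 h⁻¹
Between IV bolus doses, concentration decays as C = C₀·e^(−kτ), so C_peak/C_trough = e^(kτ).
τ_max = ln(C_peak/C_trough) / k = ln(41.6/10.7) / 0.01171 = 1.358 / 0.01171 = 116.0 h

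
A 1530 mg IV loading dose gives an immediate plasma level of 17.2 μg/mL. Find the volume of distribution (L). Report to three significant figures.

89.0 L

Immediately after an IV bolus, C₀ = Dose / Vd, so Vd = Dose / C₀.
Vd = 1530 / 17.2 = 88.95 L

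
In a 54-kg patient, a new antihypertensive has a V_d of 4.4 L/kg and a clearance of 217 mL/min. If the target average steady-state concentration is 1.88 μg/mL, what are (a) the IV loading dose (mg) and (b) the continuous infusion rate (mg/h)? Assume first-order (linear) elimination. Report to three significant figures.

(a) 447 mg; (b) 24.5 mg/h

Vd(total) = 54 kg × 4.4 L/kg = 237.6 L
LD = Vd · C_target = 237.6 × 1.88 = 446.7 mg
Convert clearance: 217 mL/min × 60 min/h ÷ 1000 mL/L = 13.02 L/h
Infusion rate = 13.02 L/h × 1.88 mg/L = 24.48 mg/h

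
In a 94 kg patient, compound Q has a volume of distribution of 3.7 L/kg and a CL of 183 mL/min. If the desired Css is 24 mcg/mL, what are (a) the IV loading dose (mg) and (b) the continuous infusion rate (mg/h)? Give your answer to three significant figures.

(a) 8350 mg; (b) 264 mg/h

Vd(total) = 94 kg × 3.7 L/kg = 347.8 L
Loading dose = Vd × C = 347.8 × 24 = 8347 mg
CL = 183 mL/min × 60/1000 = 10.98 L/h
Maintenance infusion rate = CL × Css = 10.98 × 24 = 263.5 mg/h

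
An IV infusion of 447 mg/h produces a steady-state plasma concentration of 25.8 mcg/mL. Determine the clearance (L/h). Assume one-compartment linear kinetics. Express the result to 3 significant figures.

At steady state, infusion rate = CL × Css, so CL = rate / Css.
CL = 447 / 25.8 = 17.33 L/h

17.3 L/h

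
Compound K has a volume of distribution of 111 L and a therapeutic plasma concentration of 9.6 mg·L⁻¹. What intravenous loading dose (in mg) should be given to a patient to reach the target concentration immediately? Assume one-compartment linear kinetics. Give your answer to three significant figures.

The loading dose fills Vd to the target concentration.
LD = Vd × C = 111.0 × 9.600 = 1066 mg

1070 mg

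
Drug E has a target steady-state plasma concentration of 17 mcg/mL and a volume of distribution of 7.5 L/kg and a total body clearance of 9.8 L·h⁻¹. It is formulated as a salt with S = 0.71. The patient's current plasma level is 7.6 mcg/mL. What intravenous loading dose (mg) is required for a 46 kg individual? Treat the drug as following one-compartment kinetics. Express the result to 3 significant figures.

Total Vd = 7.5 × 46 = 345.0 L
The loading dose fills Vd to the target concentration; clearance is irrelevant here.
Concentration deficit ΔC = 17 − 7.6 = 9.400 mg/L
LD = Vd × ΔC / S = 345.0 × 9.400 / 0.71 = 4568 mg

4570 mg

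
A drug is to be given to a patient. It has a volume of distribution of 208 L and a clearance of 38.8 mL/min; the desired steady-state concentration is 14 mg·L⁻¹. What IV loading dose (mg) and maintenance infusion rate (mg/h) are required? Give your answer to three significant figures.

(a) 2910 mg; (b) 32.6 mg/h

Loading: fill Vd to C_target → 208.0 L × 14 mg/L = 2912 mg
CL = 38.8 mL/min = 38.8 × 0.06 = 2.328 L/h
Infusion rate = 2.328 L/h × 14 mg/L = 32.59 mg/h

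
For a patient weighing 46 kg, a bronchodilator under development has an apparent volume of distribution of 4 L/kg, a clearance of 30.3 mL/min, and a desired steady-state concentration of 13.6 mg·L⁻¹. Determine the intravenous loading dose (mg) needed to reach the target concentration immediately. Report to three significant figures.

Vd(total) = 46 kg × 4 L/kg = 184.0 L
LD = Vd × C = 184.0 × 13.60 = 2502 mg

2500 mg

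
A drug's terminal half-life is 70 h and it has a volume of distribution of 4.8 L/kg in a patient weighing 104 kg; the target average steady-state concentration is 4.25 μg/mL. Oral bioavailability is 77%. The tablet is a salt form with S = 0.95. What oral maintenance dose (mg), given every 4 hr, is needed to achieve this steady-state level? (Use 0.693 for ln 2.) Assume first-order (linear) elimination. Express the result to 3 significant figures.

115 mg

Total Vd = 4.8 × 104 = 499.2 L
k = 0.693/70 = 0.009900 h⁻¹, so CL = k·Vd = 0.009900 × 499.2 = 4.942 L/h
D = CL × Css × τ / F / S = 4.942 × 4.25 × 4 / 0.77 / 0.95 = 114.9 mg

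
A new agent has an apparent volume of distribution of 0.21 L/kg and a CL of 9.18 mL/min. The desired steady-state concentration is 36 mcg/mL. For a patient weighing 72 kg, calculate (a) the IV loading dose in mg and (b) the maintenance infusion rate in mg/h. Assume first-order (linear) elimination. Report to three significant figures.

Vd(total) = 72 kg × 0.21 L/kg = 15.12 L
Loading dose = Vd × C = 15.12 × 36 = 544.3 mg
Convert clearance: 9.18 mL/min × 60 min/h ÷ 1000 mL/L = 0.5508 L/h
Infusion rate = 0.5508 L/h × 36 mg/L = 19.83 mg/h

(a) 544 mg; (b) 19.8 mg/h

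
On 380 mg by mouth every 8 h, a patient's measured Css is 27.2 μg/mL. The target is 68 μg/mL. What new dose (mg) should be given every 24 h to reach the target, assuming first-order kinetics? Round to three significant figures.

With linear kinetics, Css is proportional to dose rate (D/τ) at fixed clearance.
D₂ = D₁ × (Css,target / Css,current) × (τ₂/τ₁) = 380 × (68/27.2) × (24/8) = 2850 mg

2850 mg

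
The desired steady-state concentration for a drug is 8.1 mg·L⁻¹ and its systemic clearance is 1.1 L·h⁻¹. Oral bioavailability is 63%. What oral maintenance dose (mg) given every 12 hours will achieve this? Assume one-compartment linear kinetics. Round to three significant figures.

D = CL × Css × τ / F = 1.100 × 8.1 × 12 / 0.63 = 169.7 mg

170 mg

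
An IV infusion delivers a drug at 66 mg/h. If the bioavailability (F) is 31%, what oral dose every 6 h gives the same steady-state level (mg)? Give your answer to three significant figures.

1280 mg

To maintain the same Css, the systemic dosing rate must be unchanged: F·D/τ = infusion rate.
D = rate × τ / F = 66 × 6 / 0.31 = 1277 mg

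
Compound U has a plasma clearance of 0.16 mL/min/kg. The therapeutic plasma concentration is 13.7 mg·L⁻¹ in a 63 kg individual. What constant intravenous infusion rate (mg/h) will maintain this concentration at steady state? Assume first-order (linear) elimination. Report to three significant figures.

CL = 0.16 mL/min/kg × 63 kg = 10.08 mL/min = 10.08 × 60/1000 = 0.6048 L/h
At steady state, infusion rate equals elimination rate: rate in = CL × Css.
Rate = CL × Css = 0.6048 × 13.7 = 8.286 mg/h

8.29 mg/h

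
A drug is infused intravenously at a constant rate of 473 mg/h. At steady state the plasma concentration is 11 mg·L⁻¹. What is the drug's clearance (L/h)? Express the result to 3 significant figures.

At steady state, infusion rate = CL × Css, so CL = rate / Css.
CL = 473 / 11 = 43.00 L/h

43.0 L/h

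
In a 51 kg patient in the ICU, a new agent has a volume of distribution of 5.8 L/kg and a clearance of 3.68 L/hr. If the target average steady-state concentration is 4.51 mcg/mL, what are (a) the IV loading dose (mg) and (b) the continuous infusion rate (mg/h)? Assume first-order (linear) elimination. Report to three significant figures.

(a) 1330 mg; (b) 16.6 mg/h

Total Vd = 5.8 × 51 = 295.8 L
Loading: fill Vd to C_target → 295.8 L × 4.51 mg/L = 1334 mg
Maintenance: replace elimination → rate = CL × Css = 3.680 × 4.51 = 16.60 mg/h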